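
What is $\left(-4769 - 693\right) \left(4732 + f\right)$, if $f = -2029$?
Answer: $-14763786$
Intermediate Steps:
$\left(-4769 - 693\right) \left(4732 + f\right) = \left(-4769 - 693\right) \left(4732 - 2029\right) = \left(-5462\right) 2703 = -14763786$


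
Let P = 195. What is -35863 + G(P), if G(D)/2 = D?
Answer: -35473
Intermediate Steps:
G(D) = 2*D
-35863 + G(P) = -35863 + 2*195 = -35863 + 390 = -35473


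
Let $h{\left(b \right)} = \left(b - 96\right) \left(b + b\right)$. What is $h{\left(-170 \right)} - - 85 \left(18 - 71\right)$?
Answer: $85935$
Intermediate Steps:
$h{\left(b \right)} = 2 b \left(-96 + b\right)$ ($h{\left(b \right)} = \left(-96 + b\right) 2 b = 2 b \left(-96 + b\right)$)
$h{\left(-170 \right)} - - 85 \left(18 - 71\right) = 2 \left(-170\right) \left(-96 - 170\right) - - 85 \left(18 - 71\right) = 2 \left(-170\right) \left(-266\right) - \left(-85\right) \left(-53\right) = 90440 - 4505 = 85935$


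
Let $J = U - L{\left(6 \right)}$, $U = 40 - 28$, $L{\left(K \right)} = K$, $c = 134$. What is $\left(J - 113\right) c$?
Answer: $-14338$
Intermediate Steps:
$U = 12$ ($U = 40 - 28 = 12$)
$J = 6$ ($J = 12 - 6 = 6$)
$\left(J - 113\right) c = \left(6 - 113\right) 134 = \left(-107\right) 134 = -14338$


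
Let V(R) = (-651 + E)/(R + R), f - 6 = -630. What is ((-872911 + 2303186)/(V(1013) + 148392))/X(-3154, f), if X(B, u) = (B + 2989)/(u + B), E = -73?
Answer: 49762049785/225481101 ≈ 220.69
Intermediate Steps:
f = -624 (f = 6 - 630 = -624)
V(R) = -362/R (V(R) = (-651 - 73)/(R + R) = -724*1/(2*R) = -362/R)
X(B, u) = (2989 + B)/(B + u)
((-872911 + 2303186)/(V(1013) + 148392))/X(-3154, f) = ((-872911 + 2303186)/(-362/1013 + 148392))/(((2989 - 3154)/(-3154 - 624))) = (1430275/(-362*1/1013 + 148392))/((-165/(-3778))) = (1430275/(-362/1013 + 148392))/((-1/3778*(-165))) = (1430275/(150320734/1013))/(165/3778) = (1430275*(1013/150320734))*(3778/165) = (1448868575/150320734)*(3778/165) = 49762049785/225481101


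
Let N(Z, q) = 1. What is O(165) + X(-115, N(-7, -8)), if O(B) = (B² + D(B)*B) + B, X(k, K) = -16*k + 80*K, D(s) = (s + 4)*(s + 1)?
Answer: 4658220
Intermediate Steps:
D(s) = (1 + s)*(4 + s) (D(s) = (4 + s)*(1 + s) = (1 + s)*(4 + s))
O(B) = B + B² + B*(4 + B² + 5*B) (O(B) = (B² + (4 + B² + 5*B)*B) + B = (B² + B*(4 + B² + 5*B)) + B = B + B² + B*(4 + B² + 5*B))
O(165) + X(-115, N(-7, -8)) = 165*(5 + 165² + 6*165) + (-16*(-115) + 80*1) = 165*(5 + 27225 + 990) + (1840 + 80) = 165*28220 + 1920 = 4656300 + 1920 = 4658220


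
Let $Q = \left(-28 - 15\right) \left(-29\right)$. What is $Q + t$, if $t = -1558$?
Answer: $-311$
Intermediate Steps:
$Q = 1247$ ($Q = \left(-43\right) \left(-29\right) = 1247$)
$Q + t = 1247 - 1558 = -311$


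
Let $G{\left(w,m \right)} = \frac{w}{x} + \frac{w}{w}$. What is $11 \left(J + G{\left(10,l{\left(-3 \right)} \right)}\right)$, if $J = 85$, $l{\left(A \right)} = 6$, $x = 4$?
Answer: $\frac{1947}{2} \approx 973.5$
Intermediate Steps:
$G{\left(w,m \right)} = 1 + \frac{w}{4}$ ($G{\left(w,m \right)} = \frac{w}{4} + \frac{w}{w} = w \frac{1}{4} + 1 = \frac{w}{4} + 1 = 1 + \frac{w}{4}$)
$11 \left(J + G{\left(10,l{\left(-3 \right)} \right)}\right) = 11 \left(85 + \left(1 + \frac{1}{4} \cdot 10\right)\right) = 11 \left(85 + \left(1 + \frac{5}{2}\right)\right) = 11 \left(85 + \frac{7}{2}\right) = 11 \cdot \frac{177}{2} = \frac{1947}{2}$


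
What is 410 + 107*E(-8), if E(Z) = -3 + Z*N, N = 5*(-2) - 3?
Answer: 11217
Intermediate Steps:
N = -13 (N = -10 - 3 = -13)
E(Z) = -3 - 13*Z (E(Z) = -3 + Z*(-13) = -3 - 13*Z)
410 + 107*E(-8) = 410 + 107*(-3 - 13*(-8)) = 410 + 107*(-3 + 104) = 410 + 107*101 = 410 + 10807 = 11217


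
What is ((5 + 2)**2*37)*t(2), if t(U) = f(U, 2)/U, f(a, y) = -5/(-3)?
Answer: 9065/6 ≈ 1510.8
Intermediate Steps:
f(a, y) = 5/3 (f(a, y) = -5*(-1/3) = 5/3)
t(U) = 5/(3*U)
((5 + 2)**2*37)*t(2) = ((5 + 2)**2*37)*((5/3)/2) = (7**2*37)*((5/3)*(1/2)) = (49*37)*(5/6) = 1813*(5/6) = 9065/6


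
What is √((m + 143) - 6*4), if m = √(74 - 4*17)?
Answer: √(119 + √6) ≈ 11.020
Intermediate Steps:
m = √6 (m = √(74 - 68) = √6 ≈ 2.4495)
√((m + 143) - 6*4) = √((√6 + 143) - 6*4) = √((143 + √6) - 24) = √(119 + √6)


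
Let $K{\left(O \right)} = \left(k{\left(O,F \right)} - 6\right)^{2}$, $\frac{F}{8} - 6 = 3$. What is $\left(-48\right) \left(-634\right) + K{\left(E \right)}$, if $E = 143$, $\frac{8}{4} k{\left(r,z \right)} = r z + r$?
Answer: $\frac{108844057}{4} \approx 2.7211 \cdot 10^{7}$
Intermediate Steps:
$F = 72$ ($F = 48 + 8 \cdot 3 = 48 + 24 = 72$)
$k{\left(r,z \right)} = \frac{r}{2} + \frac{r z}{2}$ ($k{\left(r,z \right)} = \frac{r z + r}{2} = \frac{r + r z}{2} = \frac{r}{2} + \frac{r z}{2}$)
$K{\left(O \right)} = \left(-6 + \frac{73 O}{2}\right)^{2}$ ($K{\left(O \right)} = \left(\frac{O \left(1 + 72\right)}{2} - 6\right)^{2} = \left(\frac{1}{2} O 73 - 6\right)^{2} = \left(\frac{73 O}{2} - 6\right)^{2} = \left(-6 + \frac{73 O}{2}\right)^{2}$)
$\left(-48\right) \left(-634\right) + K{\left(E \right)} = \left(-48\right) \left(-634\right) + \frac{\left(-12 + 73 \cdot 143\right)^{2}}{4} = 30432 + \frac{\left(-12 + 10439\right)^{2}}{4} = 30432 + \frac{10427^{2}}{4} = 30432 + \frac{1}{4} \cdot 108722329 = 30432 + \frac{108722329}{4} = \frac{108844057}{4}$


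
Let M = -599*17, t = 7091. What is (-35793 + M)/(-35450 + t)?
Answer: 45976/28359 ≈ 1.6212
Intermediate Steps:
M = -10183
(-35793 + M)/(-35450 + t) = (-35793 - 10183)/(-35450 + 7091) = -45976/(-28359) = -45976*(-1/28359) = 45976/28359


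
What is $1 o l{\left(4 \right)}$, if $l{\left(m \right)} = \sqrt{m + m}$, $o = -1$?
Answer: $- 2 \sqrt{2} \approx -2.8284$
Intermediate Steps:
$l{\left(m \right)} = \sqrt{2} \sqrt{m}$ ($l{\left(m \right)} = \sqrt{2 m} = \sqrt{2} \sqrt{m}$)
$1 o l{\left(4 \right)} = 1 \left(-1\right) \sqrt{2} \sqrt{4} = - \sqrt{2} \cdot 2 = - 2 \sqrt{2}$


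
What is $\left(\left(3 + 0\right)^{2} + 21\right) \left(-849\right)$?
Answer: $-25470$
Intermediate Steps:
$\left(\left(3 + 0\right)^{2} + 21\right) \left(-849\right) = \left(3^{2} + 21\right) \left(-849\right) = \left(9 + 21\right) \left(-849\right) = 30 \left(-849\right) = -25470$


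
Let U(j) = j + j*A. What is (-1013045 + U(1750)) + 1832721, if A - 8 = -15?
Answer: 809176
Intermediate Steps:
A = -7 (A = 8 - 15 = -7)
U(j) = -6*j (U(j) = j + j*(-7) = j - 7*j = -6*j)
(-1013045 + U(1750)) + 1832721 = (-1013045 - 6*1750) + 1832721 = (-1013045 - 10500) + 1832721 = -1023545 + 1832721 = 809176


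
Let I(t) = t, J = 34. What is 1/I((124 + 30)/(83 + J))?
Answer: 117/154 ≈ 0.75974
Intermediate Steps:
1/I((124 + 30)/(83 + J)) = 1/((124 + 30)/(83 + 34)) = 1/(154/117) = 117/154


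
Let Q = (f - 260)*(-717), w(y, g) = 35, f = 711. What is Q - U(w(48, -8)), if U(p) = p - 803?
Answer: -322599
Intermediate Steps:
U(p) = -803 + p
Q = -323367 (Q = (711 - 260)*(-717) = 451*(-717) = -323367)
Q - U(w(48, -8)) = -323367 - (-803 + 35) = -323367 - 1*(-768) = -323367 + 768 = -322599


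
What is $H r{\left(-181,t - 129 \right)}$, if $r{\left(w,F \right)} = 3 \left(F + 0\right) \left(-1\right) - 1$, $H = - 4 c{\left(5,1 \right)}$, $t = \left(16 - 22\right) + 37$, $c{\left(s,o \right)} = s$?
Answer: $-5860$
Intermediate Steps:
$t = 31$ ($t = -6 + 37 = 31$)
$H = -20$ ($H = \left(-4\right) 5 = -20$)
$r{\left(w,F \right)} = -1 - 3 F$ ($r{\left(w,F \right)} = 3 F \left(-1\right) - 1 = - 3 F - 1 = -1 - 3 F$)
$H r{\left(-181,t - 129 \right)} = - 20 \left(-1 - 3 \left(31 - 129\right)\right) = - 20 \left(-1 - -294\right) = - 20 \left(-1 + 294\right) = \left(-20\right) 293 = -5860$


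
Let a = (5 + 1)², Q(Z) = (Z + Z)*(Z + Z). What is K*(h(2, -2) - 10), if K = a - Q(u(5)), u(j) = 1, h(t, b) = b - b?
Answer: -320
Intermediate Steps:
h(t, b) = 0
Q(Z) = 4*Z² (Q(Z) = (2*Z)*(2*Z) = 4*Z²)
a = 36 (a = 6² = 36)
K = 32 (K = 36 - 4*1² = 36 - 4 = 32)
K*(h(2, -2) - 10) = 32*(0 - 10) = 32*(-10) = -320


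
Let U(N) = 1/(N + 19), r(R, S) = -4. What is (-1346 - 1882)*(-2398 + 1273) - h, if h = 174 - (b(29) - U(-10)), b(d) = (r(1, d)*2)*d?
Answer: 32679845/9 ≈ 3.6311e+6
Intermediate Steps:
U(N) = 1/(19 + N)
b(d) = -8*d (b(d) = (-4*2)*d = -8*d)
h = 3655/9 (h = 174 - (-8*29 - 1/(19 - 10)) = 174 - (-232 - 1/9) = 174 - (-232 - 1*⅑) = 174 - (-232 - ⅑) = 174 - 1*(-2089/9) = 174 + 2089/9 = 3655/9 ≈ 406.11)
(-1346 - 1882)*(-2398 + 1273) - h = (-1346 - 1882)*(-2398 + 1273) - 1*3655/9 = -3228*(-1125) - 3655/9 = 3631500 - 3655/9 = 32679845/9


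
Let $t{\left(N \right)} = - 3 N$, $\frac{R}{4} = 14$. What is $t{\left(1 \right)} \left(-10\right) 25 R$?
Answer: $42000$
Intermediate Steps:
$R = 56$ ($R = 4 \cdot 14 = 56$)
$t{\left(1 \right)} \left(-10\right) 25 R = \left(-3\right) 1 \left(-10\right) 25 \cdot 56 = - 3 \left(\left(-250\right) 56\right) = \left(-3\right) \left(-14000\right) = 42000$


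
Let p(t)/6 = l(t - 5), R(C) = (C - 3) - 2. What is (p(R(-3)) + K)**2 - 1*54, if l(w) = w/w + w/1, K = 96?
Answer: 522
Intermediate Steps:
l(w) = 1 + w (l(w) = 1 + w*1 = 1 + w)
R(C) = -5 + C (R(C) = (-3 + C) - 2 = -5 + C)
p(t) = -24 + 6*t (p(t) = 6*(1 + (t - 5)) = 6*(1 + (-5 + t)) = 6*(-4 + t) = -24 + 6*t)
(p(R(-3)) + K)**2 - 1*54 = ((-24 + 6*(-5 - 3)) + 96)**2 - 1*54 = ((-24 + 6*(-8)) + 96)**2 - 54 = ((-24 - 48) + 96)**2 - 54 = (-72 + 96)**2 - 54 = 24**2 - 54 = 576 - 54 = 522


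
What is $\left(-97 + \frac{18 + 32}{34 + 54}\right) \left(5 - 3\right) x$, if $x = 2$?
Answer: $- \frac{4243}{11} \approx -385.73$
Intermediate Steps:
$\left(-97 + \frac{18 + 32}{34 + 54}\right) \left(5 - 3\right) x = \left(-97 + \frac{18 + 32}{34 + 54}\right) \left(5 - 3\right) 2 = \left(-97 + \frac{50}{88}\right) 2 \cdot 2 = \left(-97 + 50 \cdot \frac{1}{88}\right) 4 = \left(-97 + \frac{25}{44}\right) 4 = \left(- \frac{4243}{44}\right) 4 = - \frac{4243}{11}$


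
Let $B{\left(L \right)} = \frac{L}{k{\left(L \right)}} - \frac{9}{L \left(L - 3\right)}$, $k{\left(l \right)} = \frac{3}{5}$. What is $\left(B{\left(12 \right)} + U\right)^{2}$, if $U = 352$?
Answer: $\frac{19918369}{144} \approx 1.3832 \cdot 10^{5}$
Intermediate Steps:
$k{\left(l \right)} = \frac{3}{5}$ ($k{\left(l \right)} = 3 \cdot \frac{1}{5} = \frac{3}{5}$)
$B{\left(L \right)} = \frac{5 L}{3} - \frac{9}{L \left(-3 + L\right)}$ ($B{\left(L \right)} = \frac{L}{\frac{3}{5}} - \frac{9}{L \left(L - 3\right)} = L \frac{5}{3} - \frac{9}{L \left(-3 + L\right)} = \frac{5 L}{3} - 9 \frac{1}{L \left(-3 + L\right)} = \frac{5 L}{3} - \frac{9}{L \left(-3 + L\right)}$)
$\left(B{\left(12 \right)} + U\right)^{2} = \left(\frac{-27 - 15 \cdot 12^{2} + 5 \cdot 12^{3}}{3 \cdot 12 \left(-3 + 12\right)} + 352\right)^{2} = \left(\frac{1}{3} \cdot \frac{1}{12} \cdot \frac{1}{9} \left(-27 - 2160 + 5 \cdot 1728\right) + 352\right)^{2} = \left(\frac{1}{3} \cdot \frac{1}{12} \cdot \frac{1}{9} \left(-27 - 2160 + 8640\right) + 352\right)^{2} = \left(\frac{1}{3} \cdot \frac{1}{12} \cdot \frac{1}{9} \cdot 6453 + 352\right)^{2} = \left(\frac{239}{12} + 352\right)^{2} = \left(\frac{4463}{12}\right)^{2} = \frac{19918369}{144}$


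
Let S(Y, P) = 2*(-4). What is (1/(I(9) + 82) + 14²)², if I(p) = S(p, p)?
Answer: 210395025/5476 ≈ 38421.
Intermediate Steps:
S(Y, P) = -8
I(p) = -8
(1/(I(9) + 82) + 14²)² = (1/(-8 + 82) + 14²)² = (1/74 + 196)² = (14505/74)² = 210395025/5476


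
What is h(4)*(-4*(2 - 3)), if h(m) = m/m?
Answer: 4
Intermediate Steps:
h(m) = 1
h(4)*(-4*(2 - 3)) = 1*(-4*(2 - 3)) = 1*(-4*(-1)) = 1*4 = 4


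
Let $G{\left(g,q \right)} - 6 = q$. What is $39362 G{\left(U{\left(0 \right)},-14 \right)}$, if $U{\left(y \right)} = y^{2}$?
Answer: $-314896$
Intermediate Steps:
$G{\left(g,q \right)} = 6 + q$
$39362 G{\left(U{\left(0 \right)},-14 \right)} = 39362 \left(6 - 14\right) = 39362 \left(-8\right) = -314896$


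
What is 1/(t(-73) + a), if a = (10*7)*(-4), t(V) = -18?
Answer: -1/298 ≈ -0.0033557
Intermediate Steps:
a = -280 (a = 70*(-4) = -280)
1/(t(-73) + a) = 1/(-18 - 280) = 1/(-298) = -1/298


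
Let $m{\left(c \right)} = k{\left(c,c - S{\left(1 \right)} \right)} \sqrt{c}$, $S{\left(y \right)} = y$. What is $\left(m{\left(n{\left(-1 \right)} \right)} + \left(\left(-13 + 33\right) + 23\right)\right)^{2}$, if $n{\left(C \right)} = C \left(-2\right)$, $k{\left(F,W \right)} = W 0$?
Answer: $1849$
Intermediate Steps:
$k{\left(F,W \right)} = 0$
$n{\left(C \right)} = - 2 C$
$m{\left(c \right)} = 0$ ($m{\left(c \right)} = 0 \sqrt{c} = 0$)
$\left(m{\left(n{\left(-1 \right)} \right)} + \left(\left(-13 + 33\right) + 23\right)\right)^{2} = \left(0 + \left(\left(-13 + 33\right) + 23\right)\right)^{2} = \left(0 + \left(20 + 23\right)\right)^{2} = \left(0 + 43\right)^{2} = 43^{2} = 1849$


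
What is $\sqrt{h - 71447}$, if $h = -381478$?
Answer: $15 i \sqrt{2013} \approx 673.0 i$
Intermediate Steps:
$\sqrt{h - 71447} = \sqrt{-381478 - 71447} = \sqrt{-452925} = 15 i \sqrt{2013}$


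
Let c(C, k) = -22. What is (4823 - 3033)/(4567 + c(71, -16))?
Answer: 358/909 ≈ 0.39384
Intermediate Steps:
(4823 - 3033)/(4567 + c(71, -16)) = (4823 - 3033)/(4567 - 22) = 1790/4545 = 1790*(1/4545) = 358/909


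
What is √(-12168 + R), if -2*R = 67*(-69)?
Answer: I*√39426/2 ≈ 99.28*I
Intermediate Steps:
R = 4623/2 (R = -67*(-69)/2 = -½*(-4623) = 4623/2 ≈ 2311.5)
√(-12168 + R) = √(-12168 + 4623/2) = √(-19713/2) = I*√39426/2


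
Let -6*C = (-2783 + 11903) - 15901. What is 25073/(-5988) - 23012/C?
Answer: -996795149/40604628 ≈ -24.549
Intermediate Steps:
C = 6781/6 (C = -((-2783 + 11903) - 15901)/6 = -(9120 - 15901)/6 = -⅙*(-6781) = 6781/6 ≈ 1130.2)
25073/(-5988) - 23012/C = 25073/(-5988) - 23012/6781/6 = 25073*(-1/5988) - 23012*6/6781 = -25073/5988 - 138072/6781 = -996795149/40604628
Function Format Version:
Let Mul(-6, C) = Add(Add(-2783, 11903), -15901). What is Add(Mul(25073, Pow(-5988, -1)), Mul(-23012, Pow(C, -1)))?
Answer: Rational(-996795149, 40604628) ≈ -24.549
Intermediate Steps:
C = Rational(6781, 6) (C = Mul(Rational(-1, 6), Add(Add(-2783, 11903), -15901)) = Mul(Rational(-1, 6), Add(9120, -15901)) = Mul(Rational(-1, 6), -6781) = Rational(6781, 6) ≈ 1130.2)
Add(Mul(25073, Pow(-5988, -1)), Mul(-23012, Pow(C, -1))) = Add(Mul(25073, Pow(-5988, -1)), Mul(-23012, Pow(Rational(6781, 6), -1))) = Add(Mul(25073, Rational(-1, 5988)), Mul(-23012, Rational(6, 6781))) = Add(Rational(-25073, 5988), Rational(-138072, 6781)) = Rational(-996795149, 40604628)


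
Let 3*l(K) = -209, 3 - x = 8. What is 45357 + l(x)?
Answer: 135862/3 ≈ 45287.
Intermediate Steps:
x = -5 (x = 3 - 1*8 = 3 - 8 = -5)
l(K) = -209/3 (l(K) = (1/3)*(-209) = -209/3)
45357 + l(x) = 45357 - 209/3 = 135862/3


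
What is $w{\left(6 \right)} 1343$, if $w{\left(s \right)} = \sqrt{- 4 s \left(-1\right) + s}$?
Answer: $1343 \sqrt{30} \approx 7355.9$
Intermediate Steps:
$w{\left(s \right)} = \sqrt{5} \sqrt{s}$ ($w{\left(s \right)} = \sqrt{- 4 \left(- s\right) + s} = \sqrt{4 s + s} = \sqrt{5 s} = \sqrt{5} \sqrt{s}$)
$w{\left(6 \right)} 1343 = \sqrt{5} \sqrt{6} \cdot 1343 = \sqrt{30} \cdot 1343 = 1343 \sqrt{30}$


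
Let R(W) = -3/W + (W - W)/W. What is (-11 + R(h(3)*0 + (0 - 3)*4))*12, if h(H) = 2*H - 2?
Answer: -129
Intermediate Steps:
h(H) = -2 + 2*H
R(W) = -3/W (R(W) = -3/W + 0/W = -3/W + 0 = -3/W)
(-11 + R(h(3)*0 + (0 - 3)*4))*12 = (-11 - 3/((-2 + 2*3)*0 + (0 - 3)*4))*12 = (-11 - 3/((-2 + 6)*0 - 3*4))*12 = (-11 - 3/(4*0 - 12))*12 = (-11 - 3/(0 - 12))*12 = (-11 - 3/(-12))*12 = (-11 - 3*(-1/12))*12 = (-11 + 1/4)*12 = -43/4*12 = -129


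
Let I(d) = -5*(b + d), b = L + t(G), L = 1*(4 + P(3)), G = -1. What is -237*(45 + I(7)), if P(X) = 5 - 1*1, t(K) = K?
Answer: 5925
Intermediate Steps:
P(X) = 4 (P(X) = 5 - 1 = 4)
L = 8 (L = 1*(4 + 4) = 1*8 = 8)
b = 7 (b = 8 - 1 = 7)
I(d) = -35 - 5*d (I(d) = -5*(7 + d) = -35 - 5*d)
-237*(45 + I(7)) = -237*(45 + (-35 - 5*7)) = -237*(45 + (-35 - 35)) = -237*(45 - 70) = -237*(-25) = 5925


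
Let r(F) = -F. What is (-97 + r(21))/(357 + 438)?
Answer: -118/795 ≈ -0.14843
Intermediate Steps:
(-97 + r(21))/(357 + 438) = (-97 - 1*21)/(357 + 438) = (-97 - 21)/795 = -118*1/795 = -118/795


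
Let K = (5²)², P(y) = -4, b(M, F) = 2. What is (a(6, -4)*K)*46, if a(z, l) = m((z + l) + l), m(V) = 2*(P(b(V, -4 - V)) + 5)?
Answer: 57500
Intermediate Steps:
m(V) = 2 (m(V) = 2*(-4 + 5) = 2*1 = 2)
a(z, l) = 2
K = 625 (K = 25² = 625)
(a(6, -4)*K)*46 = (2*625)*46 = 1250*46 = 57500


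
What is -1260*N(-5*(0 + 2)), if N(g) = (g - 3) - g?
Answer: 3780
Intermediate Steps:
N(g) = -3 (N(g) = (-3 + g) - g = -3)
-1260*N(-5*(0 + 2)) = -1260*(-3) = 3780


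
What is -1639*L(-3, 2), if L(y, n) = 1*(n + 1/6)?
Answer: -21307/6 ≈ -3551.2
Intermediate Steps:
L(y, n) = ⅙ + n (L(y, n) = 1*(n + ⅙) = 1*(⅙ + n) = ⅙ + n)
-1639*L(-3, 2) = -1639*(⅙ + 2) = -1639*13/6 = -21307/6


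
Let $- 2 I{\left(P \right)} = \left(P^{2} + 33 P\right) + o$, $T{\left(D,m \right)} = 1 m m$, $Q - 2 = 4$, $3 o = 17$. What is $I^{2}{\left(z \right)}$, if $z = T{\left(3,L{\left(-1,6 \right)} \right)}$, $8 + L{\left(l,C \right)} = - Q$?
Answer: $\frac{18135739561}{36} \approx 5.0377 \cdot 10^{8}$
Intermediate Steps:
$o = \frac{17}{3}$ ($o = \frac{1}{3} \cdot 17 = \frac{17}{3} \approx 5.6667$)
$Q = 6$ ($Q = 2 + 4 = 6$)
$L{\left(l,C \right)} = -14$ ($L{\left(l,C \right)} = -8 - 6 = -14$)
$T{\left(D,m \right)} = m^{2}$ ($T{\left(D,m \right)} = m m = m^{2}$)
$z = 196$ ($z = \left(-14\right)^{2} = 196$)
$I{\left(P \right)} = - \frac{17}{6} - \frac{33 P}{2} - \frac{P^{2}}{2}$ ($I{\left(P \right)} = - \frac{\left(P^{2} + 33 P\right) + \frac{17}{3}}{2} = - \frac{\frac{17}{3} + P^{2} + 33 P}{2} = - \frac{17}{6} - \frac{33 P}{2} - \frac{P^{2}}{2}$)
$I^{2}{\left(z \right)} = \left(- \frac{17}{6} - 3234 - \frac{196^{2}}{2}\right)^{2} = \left(- \frac{17}{6} - 3234 - 19208\right)^{2} = \left(- \frac{134669}{6}\right)^{2} = \frac{18135739561}{36}$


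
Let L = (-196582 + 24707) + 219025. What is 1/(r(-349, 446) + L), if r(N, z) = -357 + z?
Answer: 1/47239 ≈ 2.1169e-5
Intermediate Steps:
L = 47150 (L = -171875 + 219025 = 47150)
1/(r(-349, 446) + L) = 1/((-357 + 446) + 47150) = 1/(89 + 47150) = 1/47239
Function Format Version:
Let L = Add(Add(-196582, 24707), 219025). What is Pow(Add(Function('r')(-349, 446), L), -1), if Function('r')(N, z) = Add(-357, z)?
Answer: Rational(1, 47239) ≈ 2.1169e-5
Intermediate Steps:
L = 47150 (L = Add(-171875, 219025) = 47150)
Pow(Add(Function('r')(-349, 446), L), -1) = Pow(Add(Add(-357, 446), 47150), -1) = Pow(Add(89, 47150), -1) = Pow(47239, -1) = Rational(1, 47239)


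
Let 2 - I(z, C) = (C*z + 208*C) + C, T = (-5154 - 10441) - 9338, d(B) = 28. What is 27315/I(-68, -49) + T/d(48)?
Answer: -171547143/193508 ≈ -886.51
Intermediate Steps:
T = -24933 (T = -15595 - 9338 = -24933)
I(z, C) = 2 - 209*C - C*z (I(z, C) = 2 - ((C*z + 208*C) + C) = 2 - ((208*C + C*z) + C) = 2 - (209*C + C*z) = 2 + (-209*C - C*z) = 2 - 209*C - C*z)
27315/I(-68, -49) + T/d(48) = 27315/(2 - 209*(-49) - 1*(-49)*(-68)) - 24933/28 = 27315/(2 + 10241 - 3332) - 24933*1/28 = 27315/6911 - 24933/28 = -171547143/193508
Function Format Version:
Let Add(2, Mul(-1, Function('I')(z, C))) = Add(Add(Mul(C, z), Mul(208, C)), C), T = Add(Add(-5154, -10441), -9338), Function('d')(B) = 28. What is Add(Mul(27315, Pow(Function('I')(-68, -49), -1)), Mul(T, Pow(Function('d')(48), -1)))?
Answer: Rational(-171547143, 193508) ≈ -886.51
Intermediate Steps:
T = -24933 (T = Add(-15595, -9338) = -24933)
Function('I')(z, C) = Add(2, Mul(-209, C), Mul(-1, C, z)) (Function('I')(z, C) = Add(2, Mul(-1, Add(Add(Mul(C, z), Mul(208, C)), C))) = Add(2, Mul(-1, Add(Add(Mul(208, C), Mul(C, z)), C))) = Add(2, Mul(-1, Add(Mul(209, C), Mul(C, z)))) = Add(2, Add(Mul(-209, C), Mul(-1, C, z))) = Add(2, Mul(-209, C), Mul(-1, C, z)))
Add(Mul(27315, Pow(Function('I')(-68, -49), -1)), Mul(T, Pow(Function('d')(48), -1))) = Add(Mul(27315, Pow(Add(2, Mul(-209, -49), Mul(-1, -49, -68)), -1)), Mul(-24933, Pow(28, -1))) = Add(Mul(27315, Pow(Add(2, 10241, -3332), -1)), Mul(-24933, Rational(1, 28))) = Add(Mul(27315, Pow(6911, -1)), Rational(-24933, 28)) = Add(Mul(27315, Rational(1, 6911)), Rational(-24933, 28)) = Add(Rational(27315, 6911), Rational(-24933, 28)) = Rational(-171547143, 193508)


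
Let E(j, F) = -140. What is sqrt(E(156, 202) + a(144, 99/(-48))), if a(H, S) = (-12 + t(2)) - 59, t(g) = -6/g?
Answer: I*sqrt(214) ≈ 14.629*I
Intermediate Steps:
a(H, S) = -74 (a(H, S) = (-12 - 6/2) - 59 = (-12 - 6*1/2) - 59 = (-12 - 3) - 59 = -15 - 59 = -74)
sqrt(E(156, 202) + a(144, 99/(-48))) = sqrt(-140 - 74) = sqrt(-214) = I*sqrt(214)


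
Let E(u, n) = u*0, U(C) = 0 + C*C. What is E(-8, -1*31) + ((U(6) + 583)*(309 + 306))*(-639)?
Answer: -243257715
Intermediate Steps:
U(C) = C² (U(C) = 0 + C² = C²)
E(u, n) = 0
E(-8, -1*31) + ((U(6) + 583)*(309 + 306))*(-639) = 0 + ((6² + 583)*(309 + 306))*(-639) = 0 + ((36 + 583)*615)*(-639) = 0 + (619*615)*(-639) = 0 + 380685*(-639) = 0 - 243257715 = -243257715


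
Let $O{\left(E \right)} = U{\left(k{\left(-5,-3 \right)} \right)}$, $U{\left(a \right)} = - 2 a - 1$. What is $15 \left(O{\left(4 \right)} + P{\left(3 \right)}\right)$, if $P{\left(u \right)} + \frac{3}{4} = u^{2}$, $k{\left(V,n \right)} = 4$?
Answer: $- \frac{45}{4} \approx -11.25$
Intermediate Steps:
$U{\left(a \right)} = -1 - 2 a$
$O{\left(E \right)} = -9$ ($O{\left(E \right)} = -1 - 8 = -9$)
$P{\left(u \right)} = - \frac{3}{4} + u^{2}$
$15 \left(O{\left(4 \right)} + P{\left(3 \right)}\right) = 15 \left(-9 - \left(\frac{3}{4} - 3^{2}\right)\right) = 15 \left(-9 + \left(- \frac{3}{4} + 9\right)\right) = 15 \left(-9 + \frac{33}{4}\right) = 15 \left(- \frac{3}{4}\right) = - \frac{45}{4}$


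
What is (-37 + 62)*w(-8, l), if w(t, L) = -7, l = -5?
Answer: -175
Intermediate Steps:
(-37 + 62)*w(-8, l) = (-37 + 62)*(-7) = 25*(-7) = -175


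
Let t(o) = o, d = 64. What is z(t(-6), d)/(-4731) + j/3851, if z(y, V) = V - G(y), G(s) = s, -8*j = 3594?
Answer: -9579887/72876324 ≈ -0.13145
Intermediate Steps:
j = -1797/4 (j = -⅛*3594 = -1797/4 ≈ -449.25)
z(y, V) = V - y
z(t(-6), d)/(-4731) + j/3851 = (64 - 1*(-6))/(-4731) - 1797/4/3851 = (64 + 6)*(-1/4731) - 1797/4*1/3851 = 70*(-1/4731) - 1797/15404 = -70/4731 - 1797/15404 = -9579887/72876324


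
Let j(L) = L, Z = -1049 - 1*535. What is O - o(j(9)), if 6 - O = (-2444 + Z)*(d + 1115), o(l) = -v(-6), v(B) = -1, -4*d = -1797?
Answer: 6300804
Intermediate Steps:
d = 1797/4 (d = -¼*(-1797) = 1797/4 ≈ 449.25)
Z = -1584 (Z = -1049 - 535 = -1584)
o(l) = 1 (o(l) = -1*(-1) = 1)
O = 6300805 (O = 6 - (-2444 - 1584)*(1797/4 + 1115) = 6 - (-4028)*6257/4 = 6 - 1*(-6300799) = 6 + 6300799 = 6300805)
O - o(j(9)) = 6300805 - 1*1 = 6300805 - 1 = 6300804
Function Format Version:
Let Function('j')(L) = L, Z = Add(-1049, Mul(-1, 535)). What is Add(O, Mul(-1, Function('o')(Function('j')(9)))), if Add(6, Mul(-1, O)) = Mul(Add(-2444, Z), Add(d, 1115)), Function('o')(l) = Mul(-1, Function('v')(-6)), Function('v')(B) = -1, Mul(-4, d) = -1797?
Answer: 6300804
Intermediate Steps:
d = Rational(1797, 4) (d = Mul(Rational(-1, 4), -1797) = Rational(1797, 4) ≈ 449.25)
Z = -1584 (Z = Add(-1049, -535) = -1584)
Function('o')(l) = 1 (Function('o')(l) = Mul(-1, -1) = 1)
O = 6300805 (O = Add(6, Mul(-1, Mul(Add(-2444, -1584), Add(Rational(1797, 4), 1115)))) = Add(6, Mul(-1, Mul(-4028, Rational(6257, 4)))) = Add(6, Mul(-1, -6300799)) = Add(6, 6300799) = 6300805)
Add(O, Mul(-1, Function('o')(Function('j')(9)))) = Add(6300805, Mul(-1, 1)) = Add(6300805, -1) = 6300804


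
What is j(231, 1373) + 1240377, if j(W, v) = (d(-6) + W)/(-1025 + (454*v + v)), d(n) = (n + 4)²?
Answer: 3291960559/2654 ≈ 1.2404e+6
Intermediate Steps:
d(n) = (4 + n)²
j(W, v) = (4 + W)/(-1025 + 455*v) (j(W, v) = ((4 - 6)² + W)/(-1025 + (454*v + v)) = ((-2)² + W)/(-1025 + 455*v) = (4 + W)/(-1025 + 455*v))
j(231, 1373) + 1240377 = (4 + 231)/(5*(-205 + 91*1373)) + 1240377 = (⅕)*235/(-205 + 124943) + 1240377 = (⅕)*235/124738 + 1240377 = (⅕)*(1/124738)*235 + 1240377 = 1/2654 + 1240377 = 3291960559/2654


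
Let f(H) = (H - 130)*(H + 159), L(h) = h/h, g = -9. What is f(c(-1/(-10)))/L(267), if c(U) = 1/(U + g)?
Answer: -163752780/7921 ≈ -20673.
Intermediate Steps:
L(h) = 1
c(U) = 1/(-9 + U) (c(U) = 1/(U - 9) = 1/(-9 + U))
f(H) = (-130 + H)*(159 + H)
f(c(-1/(-10)))/L(267) = (-20670 + (1/(-9 - 1/(-10)))**2 + 29/(-9 - 1/(-10)))/1 = (-20670 + (1/(-9 - 1*(-1/10)))**2 + 29/(-9 - 1*(-1/10)))*1 = (-20670 + (1/(-9 + 1/10))**2 + 29/(-9 + 1/10))*1 = (-20670 + (1/(-89/10))**2 + 29/(-89/10))*1 = (-20670 + (-10/89)**2 + 29*(-10/89))*1 = (-20670 + 100/7921 - 290/89)*1 = -163752780/7921*1 = -163752780/7921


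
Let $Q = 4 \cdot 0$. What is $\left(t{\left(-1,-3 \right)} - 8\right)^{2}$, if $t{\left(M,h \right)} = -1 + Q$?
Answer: $81$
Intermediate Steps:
$Q = 0$
$t{\left(M,h \right)} = -1$ ($t{\left(M,h \right)} = -1 + 0 = -1$)
$\left(t{\left(-1,-3 \right)} - 8\right)^{2} = \left(-1 - 8\right)^{2} = \left(-9\right)^{2} = 81$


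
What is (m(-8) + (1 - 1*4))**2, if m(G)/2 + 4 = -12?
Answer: 1225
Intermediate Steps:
m(G) = -32 (m(G) = -8 + 2*(-12) = -8 - 24 = -32)
(m(-8) + (1 - 1*4))**2 = (-32 + (1 - 1*4))**2 = (-32 + (1 - 4))**2 = (-32 - 3)**2 = (-35)**2 = 1225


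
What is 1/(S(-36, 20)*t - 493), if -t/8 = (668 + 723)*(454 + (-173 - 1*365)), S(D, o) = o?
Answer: 1/18694547 ≈ 5.3492e-8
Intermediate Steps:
t = 934752 (t = -8*(668 + 723)*(454 + (-173 - 1*365)) = -11128*(454 + (-173 - 365)) = -11128*(454 - 538) = -11128*(-84) = -8*(-116844) = 934752)
1/(S(-36, 20)*t - 493) = 1/(20*934752 - 493) = 1/(18695040 - 493) = 1/18694547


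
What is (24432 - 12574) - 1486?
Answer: 10372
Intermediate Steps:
(24432 - 12574) - 1486 = 11858 - 1486 = 10372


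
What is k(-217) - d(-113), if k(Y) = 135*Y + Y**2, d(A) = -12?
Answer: 17806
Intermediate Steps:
k(Y) = Y**2 + 135*Y
k(-217) - d(-113) = -217*(135 - 217) - 1*(-12) = -217*(-82) + 12 = 17794 + 12 = 17806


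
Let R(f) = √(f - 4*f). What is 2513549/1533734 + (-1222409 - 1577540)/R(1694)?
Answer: 2513549/1533734 + 2799949*I*√42/462 ≈ 1.6388 + 39277.0*I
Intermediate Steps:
R(f) = √3*√(-f) (R(f) = √(-3*f) = √3*√(-f))
2513549/1533734 + (-1222409 - 1577540)/R(1694) = 2513549/1533734 + (-1222409 - 1577540)/((√3*√(-1*1694))) = 2513549*(1/1533734) - 2799949*(-I*√42/462) = 2513549/1533734 - 2799949*(-I*√42/462) = 2513549/1533734 - (-2799949)*I*√42/462 = 2513549/1533734 + 2799949*I*√42/462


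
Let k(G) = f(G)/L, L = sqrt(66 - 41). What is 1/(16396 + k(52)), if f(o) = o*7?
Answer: 5/82344 ≈ 6.0721e-5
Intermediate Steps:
L = 5 (L = sqrt(25) = 5)
f(o) = 7*o
k(G) = 7*G/5 (k(G) = (7*G)/5 = (7*G)*(1/5) = 7*G/5)
1/(16396 + k(52)) = 1/(16396 + (7/5)*52) = 1/(16396 + 364/5) = 1/(82344/5) = 5/82344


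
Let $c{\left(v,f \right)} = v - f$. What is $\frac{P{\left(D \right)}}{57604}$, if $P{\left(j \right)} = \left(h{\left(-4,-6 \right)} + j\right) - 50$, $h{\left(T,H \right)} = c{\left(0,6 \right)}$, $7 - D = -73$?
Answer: $\frac{6}{14401} \approx 0.00041664$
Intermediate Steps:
$D = 80$ ($D = 7 - -73 = 7 + 73 = 80$)
$h{\left(T,H \right)} = -6$ ($h{\left(T,H \right)} = 0 - 6 = -6$)
$P{\left(j \right)} = -56 + j$ ($P{\left(j \right)} = \left(-6 + j\right) - 50 = -56 + j$)
$\frac{P{\left(D \right)}}{57604} = \frac{-56 + 80}{57604} = 24 \cdot \frac{1}{57604} = \frac{6}{14401}$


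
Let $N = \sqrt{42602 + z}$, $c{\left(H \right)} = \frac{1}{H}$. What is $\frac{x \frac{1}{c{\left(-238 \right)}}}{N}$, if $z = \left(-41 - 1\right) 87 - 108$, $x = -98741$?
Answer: $\frac{11750179 \sqrt{9710}}{9710} \approx 1.1924 \cdot 10^{5}$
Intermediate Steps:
$z = -3762$ ($z = \left(-42\right) 87 - 108 = -3654 - 108 = -3762$)
$N = 2 \sqrt{9710}$ ($N = \sqrt{42602 - 3762} = \sqrt{38840} = 2 \sqrt{9710} \approx 197.08$)
$\frac{x \frac{1}{c{\left(-238 \right)}}}{N} = \frac{\left(-98741\right) \frac{1}{\frac{1}{-238}}}{2 \sqrt{9710}} = - \frac{98741}{- \frac{1}{238}} \frac{\sqrt{9710}}{19420} = \left(-98741\right) \left(-238\right) \frac{\sqrt{9710}}{19420} = 23500358 \frac{\sqrt{9710}}{19420} = \frac{11750179 \sqrt{9710}}{9710}$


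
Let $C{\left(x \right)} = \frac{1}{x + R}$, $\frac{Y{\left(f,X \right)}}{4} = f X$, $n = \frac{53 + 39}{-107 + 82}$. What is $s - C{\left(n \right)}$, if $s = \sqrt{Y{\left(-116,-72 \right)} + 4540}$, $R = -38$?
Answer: $\frac{25}{1042} + 2 \sqrt{9487} \approx 194.83$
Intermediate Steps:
$n = - \frac{92}{25}$ ($n = \frac{92}{-25} = 92 \left(- \frac{1}{25}\right) = - \frac{92}{25} \approx -3.68$)
$Y{\left(f,X \right)} = 4 X f$ ($Y{\left(f,X \right)} = 4 f X = 4 X f$)
$C{\left(x \right)} = \frac{1}{-38 + x}$ ($C{\left(x \right)} = \frac{1}{x - 38} = \frac{1}{-38 + x}$)
$s = 2 \sqrt{9487}$ ($s = \sqrt{4 \left(-72\right) \left(-116\right) + 4540} = \sqrt{33408 + 4540} = \sqrt{37948} = 2 \sqrt{9487} \approx 194.8$)
$s - C{\left(n \right)} = 2 \sqrt{9487} - \frac{1}{-38 - \frac{92}{25}} = 2 \sqrt{9487} - \frac{1}{- \frac{1042}{25}} = 2 \sqrt{9487} - - \frac{25}{1042} = 2 \sqrt{9487} + \frac{25}{1042} = \frac{25}{1042} + 2 \sqrt{9487}$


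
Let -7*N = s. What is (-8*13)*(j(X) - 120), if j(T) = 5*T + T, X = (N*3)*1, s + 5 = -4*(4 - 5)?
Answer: 85488/7 ≈ 12213.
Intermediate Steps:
s = -1 (s = -5 - 4*(4 - 5) = -5 - 4*(-1) = -5 + 4 = -1)
N = ⅐ (N = -⅐*(-1) = ⅐ ≈ 0.14286)
X = 3/7 (X = ((⅐)*3)*1 = (3/7)*1 = 3/7 ≈ 0.42857)
j(T) = 6*T
(-8*13)*(j(X) - 120) = (-8*13)*(6*(3/7) - 120) = -104*(18/7 - 120) = -104*(-822/7) = 85488/7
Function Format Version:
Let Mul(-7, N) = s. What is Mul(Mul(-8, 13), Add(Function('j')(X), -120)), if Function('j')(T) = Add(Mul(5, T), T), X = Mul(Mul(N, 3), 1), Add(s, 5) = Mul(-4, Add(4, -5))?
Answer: Rational(85488, 7) ≈ 12213.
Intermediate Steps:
s = -1 (s = Add(-5, Mul(-4, Add(4, -5))) = Add(-5, Mul(-4, -1)) = Add(-5, 4) = -1)
N = Rational(1, 7) (N = Mul(Rational(-1, 7), -1) = Rational(1, 7) ≈ 0.14286)
X = Rational(3, 7) (X = Mul(Mul(Rational(1, 7), 3), 1) = Mul(Rational(3, 7), 1) = Rational(3, 7) ≈ 0.42857)
Function('j')(T) = Mul(6, T)
Mul(Mul(-8, 13), Add(Function('j')(X), -120)) = Mul(Mul(-8, 13), Add(Mul(6, Rational(3, 7)), -120)) = Mul(-104, Add(Rational(18, 7), -120)) = Mul(-104, Rational(-822, 7)) = Rational(85488, 7)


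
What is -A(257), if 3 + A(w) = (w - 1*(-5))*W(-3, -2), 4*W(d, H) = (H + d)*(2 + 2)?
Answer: 1313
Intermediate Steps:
W(d, H) = H + d (W(d, H) = ((H + d)*(2 + 2))/4 = ((H + d)*4)/4 = (4*H + 4*d)/4 = H + d)
A(w) = -28 - 5*w (A(w) = -3 + (w - 1*(-5))*(-2 - 3) = -3 + (w + 5)*(-5) = -3 + (5 + w)*(-5) = -3 + (-25 - 5*w) = -28 - 5*w)
-A(257) = -(-28 - 5*257) = -(-28 - 1285) = -1*(-1313) = 1313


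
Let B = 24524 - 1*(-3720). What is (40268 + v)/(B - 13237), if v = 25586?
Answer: 65854/15007 ≈ 4.3882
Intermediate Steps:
B = 28244 (B = 24524 + 3720 = 28244)
(40268 + v)/(B - 13237) = (40268 + 25586)/(28244 - 13237) = 65854/15007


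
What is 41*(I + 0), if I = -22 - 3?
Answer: -1025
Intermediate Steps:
I = -25
41*(I + 0) = 41*(-25 + 0) = 41*(-25) = -1025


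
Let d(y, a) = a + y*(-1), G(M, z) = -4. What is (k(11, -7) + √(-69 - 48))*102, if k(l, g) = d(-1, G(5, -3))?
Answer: -306 + 306*I*√13 ≈ -306.0 + 1103.3*I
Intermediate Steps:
d(y, a) = a - y
k(l, g) = -3 (k(l, g) = -4 - 1*(-1) = -4 + 1 = -3)
(k(11, -7) + √(-69 - 48))*102 = (-3 + √(-69 - 48))*102 = (-3 + √(-117))*102 = (-3 + 3*I*√13)*102 = -306 + 306*I*√13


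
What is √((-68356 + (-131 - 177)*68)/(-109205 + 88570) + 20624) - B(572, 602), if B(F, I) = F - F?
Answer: 2*√87836084179/4127 ≈ 143.63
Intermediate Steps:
B(F, I) = 0
√((-68356 + (-131 - 177)*68)/(-109205 + 88570) + 20624) - B(572, 602) = √((-68356 + (-131 - 177)*68)/(-109205 + 88570) + 20624) - 1*0 = √((-68356 - 308*68)/(-20635) + 20624) + 0 = √((-68356 - 20944)*(-1/20635) + 20624) + 0 = √(-89300*(-1/20635) + 20624) + 0 = √(17860/4127 + 20624) + 0 = √(85133108/4127) + 0 = 2*√87836084179/4127 + 0 = 2*√87836084179/4127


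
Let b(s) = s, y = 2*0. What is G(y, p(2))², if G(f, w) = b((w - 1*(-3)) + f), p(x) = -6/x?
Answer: 0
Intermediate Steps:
y = 0
G(f, w) = 3 + f + w (G(f, w) = (w - 1*(-3)) + f = (w + 3) + f = (3 + w) + f = 3 + f + w)
G(y, p(2))² = (3 + 0 - 6/2)² = (3 + 0 - 6*½)² = (3 + 0 - 3)² = 0² = 0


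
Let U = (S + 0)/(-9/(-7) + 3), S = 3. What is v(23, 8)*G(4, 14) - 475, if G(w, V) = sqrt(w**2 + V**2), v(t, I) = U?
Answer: -475 + 7*sqrt(53)/5 ≈ -464.81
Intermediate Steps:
U = 7/10 (U = (3 + 0)/(-9/(-7) + 3) = 3/(-9*(-1/7) + 3) = 3/(9/7 + 3) = 3/(30/7) = 3*(7/30) = 7/10 ≈ 0.70000)
v(t, I) = 7/10
G(w, V) = sqrt(V**2 + w**2)
v(23, 8)*G(4, 14) - 475 = 7*sqrt(14**2 + 4**2)/10 - 475 = 7*sqrt(196 + 16)/10 - 475 = 7*sqrt(212)/10 - 475 = 7*(2*sqrt(53))/10 - 475 = 7*sqrt(53)/5 - 475 = -475 + 7*sqrt(53)/5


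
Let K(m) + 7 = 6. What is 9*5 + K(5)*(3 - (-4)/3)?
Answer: 122/3 ≈ 40.667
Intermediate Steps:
K(m) = -1 (K(m) = -7 + 6 = -1)
9*5 + K(5)*(3 - (-4)/3) = 9*5 - (3 - (-4)/3) = 45 - (3 - (-4)/3) = 45 - (3 - 1*(-4/3)) = 45 - (3 + 4/3) = 45 - 1*13/3 = 45 - 13/3 = 122/3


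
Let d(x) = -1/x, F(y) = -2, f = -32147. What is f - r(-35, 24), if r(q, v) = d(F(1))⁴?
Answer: -514353/16 ≈ -32147.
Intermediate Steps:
r(q, v) = 1/16 (r(q, v) = (-1/(-2))⁴ = (-1*(-½))⁴ = (½)⁴ = 1/16)
f - r(-35, 24) = -32147 - 1*1/16 = -32147 - 1/16 = -514353/16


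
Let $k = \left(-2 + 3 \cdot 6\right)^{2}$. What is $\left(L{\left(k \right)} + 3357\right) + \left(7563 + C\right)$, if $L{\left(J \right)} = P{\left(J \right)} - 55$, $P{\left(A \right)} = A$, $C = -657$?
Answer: $10464$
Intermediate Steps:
$k = 256$ ($k = \left(-2 + 18\right)^{2} = 16^{2} = 256$)
$L{\left(J \right)} = -55 + J$ ($L{\left(J \right)} = J - 55 = -55 + J$)
$\left(L{\left(k \right)} + 3357\right) + \left(7563 + C\right) = \left(\left(-55 + 256\right) + 3357\right) + \left(7563 - 657\right) = \left(201 + 3357\right) + 6906 = 3558 + 6906 = 10464$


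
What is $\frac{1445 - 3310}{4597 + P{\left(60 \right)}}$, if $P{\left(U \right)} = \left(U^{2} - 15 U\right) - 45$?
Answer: $- \frac{1865}{7252} \approx -0.25717$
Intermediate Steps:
$P{\left(U \right)} = -45 + U^{2} - 15 U$
$\frac{1445 - 3310}{4597 + P{\left(60 \right)}} = \frac{1445 - 3310}{4597 - \left(945 - 3600\right)} = - \frac{1865}{4597 - -2655} = - \frac{1865}{4597 + 2655} = - \frac{1865}{7252}$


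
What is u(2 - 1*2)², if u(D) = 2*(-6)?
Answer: 144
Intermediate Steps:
u(D) = -12
u(2 - 1*2)² = (-12)² = 144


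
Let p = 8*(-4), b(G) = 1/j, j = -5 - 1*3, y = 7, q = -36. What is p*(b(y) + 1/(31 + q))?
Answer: 52/5 ≈ 10.400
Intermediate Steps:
j = -8 (j = -5 - 3 = -8)
b(G) = -⅛ (b(G) = 1/(-8) = -⅛)
p = -32
p*(b(y) + 1/(31 + q)) = -32*(-⅛ + 1/(31 - 36)) = -32*(-⅛ + 1/(-5)) = -32*(-⅛ - ⅕) = -32*(-13/40) = 52/5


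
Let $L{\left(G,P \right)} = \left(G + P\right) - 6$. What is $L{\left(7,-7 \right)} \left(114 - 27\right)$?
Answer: $-522$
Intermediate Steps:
$L{\left(G,P \right)} = -6 + G + P$
$L{\left(7,-7 \right)} \left(114 - 27\right) = \left(-6 + 7 - 7\right) \left(114 - 27\right) = \left(-6\right) 87 = -522$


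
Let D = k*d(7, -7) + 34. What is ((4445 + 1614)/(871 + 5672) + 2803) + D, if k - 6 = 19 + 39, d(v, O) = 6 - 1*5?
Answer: 18987302/6543 ≈ 2901.9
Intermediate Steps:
d(v, O) = 1 (d(v, O) = 6 - 5 = 1)
k = 64 (k = 6 + (19 + 39) = 6 + 58 = 64)
D = 98 (D = 64*1 + 34 = 64 + 34 = 98)
((4445 + 1614)/(871 + 5672) + 2803) + D = ((4445 + 1614)/(871 + 5672) + 2803) + 98 = (6059/6543 + 2803) + 98 = 18346088/6543 + 98 = 18987302/6543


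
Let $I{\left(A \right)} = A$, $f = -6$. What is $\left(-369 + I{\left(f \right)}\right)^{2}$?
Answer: $140625$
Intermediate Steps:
$\left(-369 + I{\left(f \right)}\right)^{2} = \left(-369 - 6\right)^{2} = \left(-375\right)^{2} = 140625$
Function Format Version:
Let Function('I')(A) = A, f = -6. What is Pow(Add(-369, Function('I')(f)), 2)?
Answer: 140625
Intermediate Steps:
Pow(Add(-369, Function('I')(f)), 2) = Pow(Add(-369, -6), 2) = Pow(-375, 2) = 140625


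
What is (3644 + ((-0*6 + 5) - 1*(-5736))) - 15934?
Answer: -6549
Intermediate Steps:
(3644 + ((-0*6 + 5) - 1*(-5736))) - 15934 = (3644 + ((-24*0 + 5) + 5736)) - 15934 = (3644 + ((0 + 5) + 5736)) - 15934 = (3644 + (5 + 5736)) - 15934 = (3644 + 5741) - 15934 = 9385 - 15934 = -6549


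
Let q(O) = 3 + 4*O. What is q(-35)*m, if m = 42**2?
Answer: -241668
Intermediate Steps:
m = 1764
q(-35)*m = (3 + 4*(-35))*1764 = (3 - 140)*1764 = -137*1764 = -241668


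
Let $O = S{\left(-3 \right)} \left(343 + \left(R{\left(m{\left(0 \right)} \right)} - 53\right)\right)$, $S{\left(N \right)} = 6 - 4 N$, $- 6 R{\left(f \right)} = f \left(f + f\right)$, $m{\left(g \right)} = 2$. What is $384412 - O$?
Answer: $379216$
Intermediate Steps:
$R{\left(f \right)} = - \frac{f^{2}}{3}$ ($R{\left(f \right)} = - \frac{f \left(f + f\right)}{6} = - \frac{f 2 f}{6} = - \frac{2 f^{2}}{6} = - \frac{f^{2}}{3}$)
$O = 5196$ ($O = \left(6 - -12\right) \left(343 - \left(53 + \frac{2^{2}}{3}\right)\right) = \left(6 + 12\right) \left(343 - \frac{163}{3}\right) = 18 \left(343 - \frac{163}{3}\right) = 18 \cdot \frac{866}{3} = 5196$)
$384412 - O = 384412 - 5196 = 379216$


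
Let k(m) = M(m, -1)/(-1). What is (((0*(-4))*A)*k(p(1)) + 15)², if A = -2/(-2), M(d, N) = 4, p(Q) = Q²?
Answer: 225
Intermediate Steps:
k(m) = -4 (k(m) = 4/(-1) = 4*(-1) = -4)
A = 1 (A = -2*(-½) = 1)
(((0*(-4))*A)*k(p(1)) + 15)² = (((0*(-4))*1)*(-4) + 15)² = ((0*1)*(-4) + 15)² = (0*(-4) + 15)² = (0 + 15)² = 15² = 225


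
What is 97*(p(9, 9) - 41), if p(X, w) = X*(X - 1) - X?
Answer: 2134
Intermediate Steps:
p(X, w) = -X + X*(-1 + X) (p(X, w) = X*(-1 + X) - X = -X + X*(-1 + X))
97*(p(9, 9) - 41) = 97*(9*(-2 + 9) - 41) = 97*(9*7 - 41) = 97*(63 - 41) = 97*22 = 2134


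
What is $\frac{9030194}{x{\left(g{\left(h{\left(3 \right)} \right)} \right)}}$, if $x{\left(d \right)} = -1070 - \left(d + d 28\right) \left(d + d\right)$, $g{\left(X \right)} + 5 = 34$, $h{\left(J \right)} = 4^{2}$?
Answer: $- \frac{4515097}{24924} \approx -181.15$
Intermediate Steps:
$h{\left(J \right)} = 16$
$g{\left(X \right)} = 29$ ($g{\left(X \right)} = -5 + 34 = 29$)
$x{\left(d \right)} = -1070 - 58 d^{2}$ ($x{\left(d \right)} = -1070 - \left(d + 28 d\right) 2 d = -1070 - 29 d 2 d = -1070 - 58 d^{2}$)
$\frac{9030194}{x{\left(g{\left(h{\left(3 \right)} \right)} \right)}} = \frac{9030194}{-1070 - 58 \cdot 29^{2}} = \frac{9030194}{-1070 - 48778} = \frac{9030194}{-49848} = 9030194 \left(- \frac{1}{49848}\right) = - \frac{4515097}{24924}$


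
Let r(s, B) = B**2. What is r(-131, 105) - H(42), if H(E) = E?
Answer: 10983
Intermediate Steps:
r(-131, 105) - H(42) = 105**2 - 1*42 = 11025 - 42 = 10983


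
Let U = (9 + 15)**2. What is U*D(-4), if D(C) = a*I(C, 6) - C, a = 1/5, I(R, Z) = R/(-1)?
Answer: 13824/5 ≈ 2764.8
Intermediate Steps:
I(R, Z) = -R (I(R, Z) = R*(-1) = -R)
a = 1/5 ≈ 0.20000
D(C) = -6*C/5 (D(C) = (-C)/5 - C = -C/5 - C = -6*C/5)
U = 576 (U = 24**2 = 576)
U*D(-4) = 576*(-6/5*(-4)) = 576*(24/5) = 13824/5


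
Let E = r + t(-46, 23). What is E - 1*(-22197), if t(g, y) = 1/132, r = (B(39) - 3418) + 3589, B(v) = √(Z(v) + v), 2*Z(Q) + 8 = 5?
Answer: 2952577/132 + 5*√6/2 ≈ 22374.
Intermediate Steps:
Z(Q) = -3/2 (Z(Q) = -4 + (½)*5 = -4 + 5/2 = -3/2)
B(v) = √(-3/2 + v)
r = 171 + 5*√6/2 (r = (√(-6 + 4*39)/2 - 3418) + 3589 = (√(-6 + 156)/2 - 3418) + 3589 = (√150/2 - 3418) + 3589 = ((5*√6)/2 - 3418) + 3589 = (5*√6/2 - 3418) + 3589 = (-3418 + 5*√6/2) + 3589 = 171 + 5*√6/2 ≈ 177.12)
t(g, y) = 1/132
E = 22573/132 + 5*√6/2 (E = (171 + 5*√6/2) + 1/132 = 22573/132 + 5*√6/2 ≈ 177.13)
E - 1*(-22197) = (22573/132 + 5*√6/2) - 1*(-22197) = (22573/132 + 5*√6/2) + 22197 = 2952577/132 + 5*√6/2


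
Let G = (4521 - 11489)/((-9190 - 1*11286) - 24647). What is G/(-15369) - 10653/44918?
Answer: -568316872795/2396186599482 ≈ -0.23718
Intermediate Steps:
G = 536/3471 (G = -6968/((-9190 - 11286) - 24647) = -6968/(-20476 - 24647) = -6968/(-45123) = -6968*(-1/45123) = 536/3471 ≈ 0.15442)
G/(-15369) - 10653/44918 = (536/3471)/(-15369) - 10653/44918 = (536/3471)*(-1/15369) - 10653*1/44918 = -536/53345799 - 10653/44918 = -568316872795/2396186599482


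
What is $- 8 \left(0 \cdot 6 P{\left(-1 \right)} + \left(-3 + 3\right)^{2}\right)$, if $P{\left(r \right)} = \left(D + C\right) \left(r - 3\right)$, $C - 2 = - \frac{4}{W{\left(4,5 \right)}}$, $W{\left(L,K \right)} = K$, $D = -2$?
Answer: $0$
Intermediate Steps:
$C = \frac{6}{5}$ ($C = 2 - \frac{4}{5} = \frac{6}{5} \approx 1.2$)
$P{\left(r \right)} = \frac{12}{5} - \frac{4 r}{5}$ ($P{\left(r \right)} = \left(-2 + \frac{6}{5}\right) \left(r - 3\right) = - \frac{4 \left(-3 + r\right)}{5} = \frac{12}{5} - \frac{4 r}{5}$)
$- 8 \left(0 \cdot 6 P{\left(-1 \right)} + \left(-3 + 3\right)^{2}\right) = - 8 \left(0 \cdot 6 \left(\frac{12}{5} - - \frac{4}{5}\right) + \left(-3 + 3\right)^{2}\right) = - 8 \left(0 \left(\frac{12}{5} + \frac{4}{5}\right) + 0^{2}\right) = - 8 \left(0 \cdot \frac{16}{5} + 0\right) = - 8 \left(0 + 0\right) = \left(-8\right) 0 = 0$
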